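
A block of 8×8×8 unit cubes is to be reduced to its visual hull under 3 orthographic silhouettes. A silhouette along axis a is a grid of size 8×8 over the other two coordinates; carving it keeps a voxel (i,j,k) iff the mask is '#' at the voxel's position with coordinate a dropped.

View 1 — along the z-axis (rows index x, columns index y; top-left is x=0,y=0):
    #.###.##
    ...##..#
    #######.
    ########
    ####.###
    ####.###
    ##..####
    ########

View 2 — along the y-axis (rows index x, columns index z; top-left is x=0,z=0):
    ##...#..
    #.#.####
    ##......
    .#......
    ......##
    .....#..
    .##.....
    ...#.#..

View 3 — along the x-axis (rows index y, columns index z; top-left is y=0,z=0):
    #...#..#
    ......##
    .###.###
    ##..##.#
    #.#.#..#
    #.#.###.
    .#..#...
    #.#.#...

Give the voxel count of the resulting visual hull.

remaining voxels: 48

before carving: 512 voxels (8×8×8)
step 1: project along z, AND mask (52/64) → |grid| = 416
step 2: project along y, AND mask (19/64) → |grid| = 107
step 3: project along x, AND mask (30/64) → |grid| = 48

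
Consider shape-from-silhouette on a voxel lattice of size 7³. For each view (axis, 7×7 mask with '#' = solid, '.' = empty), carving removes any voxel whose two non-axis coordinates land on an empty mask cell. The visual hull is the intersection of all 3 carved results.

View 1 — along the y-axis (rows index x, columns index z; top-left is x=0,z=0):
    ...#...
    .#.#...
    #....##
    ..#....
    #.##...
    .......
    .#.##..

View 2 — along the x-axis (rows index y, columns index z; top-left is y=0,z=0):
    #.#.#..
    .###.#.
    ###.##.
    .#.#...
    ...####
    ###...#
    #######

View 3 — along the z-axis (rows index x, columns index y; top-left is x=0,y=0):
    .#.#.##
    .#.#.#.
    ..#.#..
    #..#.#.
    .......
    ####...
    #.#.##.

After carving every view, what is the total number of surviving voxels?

remaining voxels: 20

before carving: 343 voxels (7×7×7)
step 1: project along y, AND mask (13/49) → |grid| = 91
step 2: project along x, AND mask (29/49) → |grid| = 55
step 3: project along z, AND mask (20/49) → |grid| = 20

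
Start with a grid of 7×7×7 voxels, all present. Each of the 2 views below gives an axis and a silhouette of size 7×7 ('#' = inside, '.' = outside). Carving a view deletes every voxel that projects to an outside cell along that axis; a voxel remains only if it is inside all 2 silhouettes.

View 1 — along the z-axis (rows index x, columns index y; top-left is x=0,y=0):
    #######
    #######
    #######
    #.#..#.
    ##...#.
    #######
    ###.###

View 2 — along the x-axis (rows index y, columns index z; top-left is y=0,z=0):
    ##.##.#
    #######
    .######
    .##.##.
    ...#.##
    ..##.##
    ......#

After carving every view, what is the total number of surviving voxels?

before carving: 343 voxels (7×7×7)
[1] z-view keeps 40 columns → grid now 280
[2] x-view keeps 30 columns → grid now 177

177 voxels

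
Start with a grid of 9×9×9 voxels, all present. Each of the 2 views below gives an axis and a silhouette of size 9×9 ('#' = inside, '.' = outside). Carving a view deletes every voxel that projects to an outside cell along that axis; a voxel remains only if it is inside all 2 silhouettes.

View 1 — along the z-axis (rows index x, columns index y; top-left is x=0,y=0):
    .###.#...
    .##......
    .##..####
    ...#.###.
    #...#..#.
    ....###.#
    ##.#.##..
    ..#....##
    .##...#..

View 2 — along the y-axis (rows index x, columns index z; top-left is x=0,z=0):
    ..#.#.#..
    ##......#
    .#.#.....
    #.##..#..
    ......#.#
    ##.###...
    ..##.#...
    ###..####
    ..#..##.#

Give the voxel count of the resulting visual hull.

initial block: 9^3 = 729
step 1: project along z, AND mask (34/81) → |grid| = 306
step 2: project along y, AND mask (33/81) → |grid| = 120

|visual hull| = 120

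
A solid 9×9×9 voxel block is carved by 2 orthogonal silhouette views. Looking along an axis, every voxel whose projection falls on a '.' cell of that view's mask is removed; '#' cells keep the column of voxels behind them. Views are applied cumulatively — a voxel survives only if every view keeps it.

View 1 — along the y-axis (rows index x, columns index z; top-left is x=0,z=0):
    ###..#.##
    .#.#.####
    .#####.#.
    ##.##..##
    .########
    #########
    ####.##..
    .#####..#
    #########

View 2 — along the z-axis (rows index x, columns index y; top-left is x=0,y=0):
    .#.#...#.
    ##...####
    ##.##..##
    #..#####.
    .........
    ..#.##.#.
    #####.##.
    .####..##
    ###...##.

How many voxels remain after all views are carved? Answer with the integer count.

before carving: 729 voxels (9×9×9)
  1. axis=1 (XZ plane), |mask|=62  ⇒  voxels=558
  2. axis=2 (XY plane), |mask|=43  ⇒  voxels=285

voxel count = 285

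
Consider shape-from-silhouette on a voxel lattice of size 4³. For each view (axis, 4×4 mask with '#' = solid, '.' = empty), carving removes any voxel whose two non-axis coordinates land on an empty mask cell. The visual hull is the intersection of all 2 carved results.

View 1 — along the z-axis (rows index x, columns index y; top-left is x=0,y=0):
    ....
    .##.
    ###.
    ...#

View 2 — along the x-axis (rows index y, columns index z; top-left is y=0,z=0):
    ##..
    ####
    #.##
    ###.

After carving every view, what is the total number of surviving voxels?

remaining voxels: 19

before carving: 64 voxels (4×4×4)
after view 1 [z-axis, 6 of 16 cells solid] → remaining = 24
after view 2 [x-axis, 12 of 16 cells solid] → remaining = 19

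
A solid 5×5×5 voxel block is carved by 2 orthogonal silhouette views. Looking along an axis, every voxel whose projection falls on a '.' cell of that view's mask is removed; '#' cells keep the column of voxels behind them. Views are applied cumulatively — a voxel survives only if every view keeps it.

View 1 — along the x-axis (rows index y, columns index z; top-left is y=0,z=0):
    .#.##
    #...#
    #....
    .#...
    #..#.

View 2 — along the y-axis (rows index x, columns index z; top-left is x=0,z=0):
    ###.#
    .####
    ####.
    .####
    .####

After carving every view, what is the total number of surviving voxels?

voxel count = 32

before carving: 125 voxels (5×5×5)
step 1: project along x, AND mask (9/25) → |grid| = 45
step 2: project along y, AND mask (20/25) → |grid| = 32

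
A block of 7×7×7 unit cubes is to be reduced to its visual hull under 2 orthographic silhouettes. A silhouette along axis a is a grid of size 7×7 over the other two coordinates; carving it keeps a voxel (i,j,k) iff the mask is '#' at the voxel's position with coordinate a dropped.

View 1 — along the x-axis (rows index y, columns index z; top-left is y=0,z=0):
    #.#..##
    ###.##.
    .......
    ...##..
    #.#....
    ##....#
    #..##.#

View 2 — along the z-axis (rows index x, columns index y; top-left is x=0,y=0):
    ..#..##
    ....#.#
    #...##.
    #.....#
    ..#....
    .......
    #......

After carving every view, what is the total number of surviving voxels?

remaining voxels: 34

start: 7×7×7 = 343 voxels
V1 x: intersect with YZ mask (20 set) -- 140 left
V2 z: intersect with XY mask (12 set) -- 34 left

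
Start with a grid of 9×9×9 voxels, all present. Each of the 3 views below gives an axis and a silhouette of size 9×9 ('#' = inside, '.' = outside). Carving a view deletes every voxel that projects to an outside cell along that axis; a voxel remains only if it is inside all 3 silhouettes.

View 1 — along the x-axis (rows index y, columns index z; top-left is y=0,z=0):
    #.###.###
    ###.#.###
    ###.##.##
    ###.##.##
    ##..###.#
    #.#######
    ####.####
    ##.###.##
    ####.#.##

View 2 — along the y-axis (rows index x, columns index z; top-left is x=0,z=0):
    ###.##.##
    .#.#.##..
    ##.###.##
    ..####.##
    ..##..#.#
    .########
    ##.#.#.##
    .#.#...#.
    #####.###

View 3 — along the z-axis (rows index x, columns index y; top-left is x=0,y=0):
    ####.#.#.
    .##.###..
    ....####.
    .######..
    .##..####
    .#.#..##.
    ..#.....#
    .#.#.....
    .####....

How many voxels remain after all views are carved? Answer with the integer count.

remaining voxels: 185

initial block: 9^3 = 729
  1. axis=0 (YZ plane), |mask|=64  ⇒  voxels=576
  2. axis=1 (XZ plane), |mask|=53  ⇒  voxels=376
  3. axis=2 (XY plane), |mask|=39  ⇒  voxels=185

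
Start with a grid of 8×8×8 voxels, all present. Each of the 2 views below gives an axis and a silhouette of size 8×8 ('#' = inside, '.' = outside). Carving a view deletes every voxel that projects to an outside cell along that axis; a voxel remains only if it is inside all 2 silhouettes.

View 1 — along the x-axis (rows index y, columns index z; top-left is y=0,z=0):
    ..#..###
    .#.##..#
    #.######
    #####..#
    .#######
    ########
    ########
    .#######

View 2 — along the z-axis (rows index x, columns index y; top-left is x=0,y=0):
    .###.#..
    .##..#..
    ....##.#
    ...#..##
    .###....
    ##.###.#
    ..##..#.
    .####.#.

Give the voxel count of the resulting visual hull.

remaining voxels: 193

before carving: 512 voxels (8×8×8)
  1. axis=0 (YZ plane), |mask|=51  ⇒  voxels=408
  2. axis=2 (XY plane), |mask|=30  ⇒  voxels=193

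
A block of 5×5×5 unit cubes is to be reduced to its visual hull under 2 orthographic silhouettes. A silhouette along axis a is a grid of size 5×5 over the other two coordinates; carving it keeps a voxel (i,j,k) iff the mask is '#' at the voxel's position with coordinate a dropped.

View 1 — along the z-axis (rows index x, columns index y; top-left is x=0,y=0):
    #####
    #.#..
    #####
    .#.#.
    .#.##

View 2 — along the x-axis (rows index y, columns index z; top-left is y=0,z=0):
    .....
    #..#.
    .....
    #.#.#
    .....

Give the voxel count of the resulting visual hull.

start: 5×5×5 = 125 voxels
after view 1 [z-axis, 17 of 25 cells solid] → remaining = 85
after view 2 [x-axis, 5 of 25 cells solid] → remaining = 20

voxel count = 20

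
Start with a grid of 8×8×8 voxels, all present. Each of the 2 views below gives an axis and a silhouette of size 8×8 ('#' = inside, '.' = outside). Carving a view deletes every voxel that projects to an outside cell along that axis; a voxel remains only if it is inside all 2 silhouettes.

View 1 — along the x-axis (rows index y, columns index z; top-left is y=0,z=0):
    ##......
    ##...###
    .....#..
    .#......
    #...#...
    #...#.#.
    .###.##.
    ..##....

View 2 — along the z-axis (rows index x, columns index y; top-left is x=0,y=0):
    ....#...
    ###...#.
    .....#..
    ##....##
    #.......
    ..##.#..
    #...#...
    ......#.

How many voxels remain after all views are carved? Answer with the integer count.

48 voxels

full grid |V| = 512
carve view 1 (along x, YZ-mask fill 21/64): 168 voxels remain
carve view 2 (along z, XY-mask fill 17/64): 48 voxels remain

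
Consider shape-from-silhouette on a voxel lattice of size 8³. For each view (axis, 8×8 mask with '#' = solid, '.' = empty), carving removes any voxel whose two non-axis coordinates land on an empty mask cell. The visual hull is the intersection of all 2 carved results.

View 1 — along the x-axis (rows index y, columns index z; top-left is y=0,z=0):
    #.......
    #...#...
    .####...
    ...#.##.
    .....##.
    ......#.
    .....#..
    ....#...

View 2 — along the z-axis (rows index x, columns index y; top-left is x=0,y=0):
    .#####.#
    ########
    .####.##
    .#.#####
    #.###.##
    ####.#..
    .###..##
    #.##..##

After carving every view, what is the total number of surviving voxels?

start: 8×8×8 = 512 voxels
V1 x: intersect with YZ mask (15 set) -- 120 left
V2 z: intersect with XY mask (47 set) -- 95 left

|visual hull| = 95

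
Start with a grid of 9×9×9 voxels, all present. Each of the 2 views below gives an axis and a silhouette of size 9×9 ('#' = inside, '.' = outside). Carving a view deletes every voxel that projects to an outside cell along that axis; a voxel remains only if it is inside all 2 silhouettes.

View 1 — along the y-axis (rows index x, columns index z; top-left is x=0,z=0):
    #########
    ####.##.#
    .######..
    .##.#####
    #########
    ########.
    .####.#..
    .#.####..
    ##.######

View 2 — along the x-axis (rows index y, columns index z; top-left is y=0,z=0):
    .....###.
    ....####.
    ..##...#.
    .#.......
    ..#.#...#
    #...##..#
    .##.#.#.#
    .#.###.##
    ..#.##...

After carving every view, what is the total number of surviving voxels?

full grid |V| = 729
[1] y-view keeps 64 columns → grid now 576
[2] x-view keeps 32 columns → grid now 231

voxel count = 231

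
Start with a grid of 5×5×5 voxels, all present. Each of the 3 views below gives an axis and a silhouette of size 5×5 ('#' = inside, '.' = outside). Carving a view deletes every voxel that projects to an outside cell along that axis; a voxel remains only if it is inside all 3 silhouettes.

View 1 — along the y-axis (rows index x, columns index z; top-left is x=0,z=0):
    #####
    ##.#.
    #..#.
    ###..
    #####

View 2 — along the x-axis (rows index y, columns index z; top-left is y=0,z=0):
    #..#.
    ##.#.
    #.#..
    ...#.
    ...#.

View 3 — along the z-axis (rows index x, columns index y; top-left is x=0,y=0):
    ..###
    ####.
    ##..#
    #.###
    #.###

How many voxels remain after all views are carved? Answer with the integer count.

25 voxels

start: 5×5×5 = 125 voxels
after view 1 [y-axis, 18 of 25 cells solid] → remaining = 90
after view 2 [x-axis, 9 of 25 cells solid] → remaining = 38
after view 3 [z-axis, 18 of 25 cells solid] → remaining = 25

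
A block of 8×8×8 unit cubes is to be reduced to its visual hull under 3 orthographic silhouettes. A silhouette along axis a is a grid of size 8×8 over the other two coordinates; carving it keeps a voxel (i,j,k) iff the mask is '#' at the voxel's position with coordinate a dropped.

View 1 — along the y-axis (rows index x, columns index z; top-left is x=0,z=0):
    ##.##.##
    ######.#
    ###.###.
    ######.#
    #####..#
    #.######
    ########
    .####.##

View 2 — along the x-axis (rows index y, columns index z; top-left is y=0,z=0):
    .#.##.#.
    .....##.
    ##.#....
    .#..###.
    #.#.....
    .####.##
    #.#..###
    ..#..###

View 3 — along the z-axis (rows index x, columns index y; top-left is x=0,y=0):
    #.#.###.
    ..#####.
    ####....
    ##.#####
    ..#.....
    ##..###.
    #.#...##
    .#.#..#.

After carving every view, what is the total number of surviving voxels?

start: 8×8×8 = 512 voxels
V1 y: intersect with XZ mask (53 set) -- 424 left
V2 x: intersect with YZ mask (30 set) -- 193 left
V3 z: intersect with XY mask (34 set) -- 108 left

108 voxels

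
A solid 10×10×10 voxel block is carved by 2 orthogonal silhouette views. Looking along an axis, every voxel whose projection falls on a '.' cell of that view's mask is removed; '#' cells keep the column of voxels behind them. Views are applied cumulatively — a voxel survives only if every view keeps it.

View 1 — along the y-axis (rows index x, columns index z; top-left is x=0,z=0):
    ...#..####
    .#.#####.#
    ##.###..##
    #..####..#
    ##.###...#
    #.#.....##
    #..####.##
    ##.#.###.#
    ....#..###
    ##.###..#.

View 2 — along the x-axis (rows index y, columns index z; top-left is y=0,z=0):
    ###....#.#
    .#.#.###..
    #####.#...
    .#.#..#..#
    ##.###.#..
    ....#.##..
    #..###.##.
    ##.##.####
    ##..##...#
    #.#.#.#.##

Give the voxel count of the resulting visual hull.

start: 10×10×10 = 1000 voxels
[1] y-view keeps 59 columns → grid now 590
[2] x-view keeps 54 columns → grid now 329

329 voxels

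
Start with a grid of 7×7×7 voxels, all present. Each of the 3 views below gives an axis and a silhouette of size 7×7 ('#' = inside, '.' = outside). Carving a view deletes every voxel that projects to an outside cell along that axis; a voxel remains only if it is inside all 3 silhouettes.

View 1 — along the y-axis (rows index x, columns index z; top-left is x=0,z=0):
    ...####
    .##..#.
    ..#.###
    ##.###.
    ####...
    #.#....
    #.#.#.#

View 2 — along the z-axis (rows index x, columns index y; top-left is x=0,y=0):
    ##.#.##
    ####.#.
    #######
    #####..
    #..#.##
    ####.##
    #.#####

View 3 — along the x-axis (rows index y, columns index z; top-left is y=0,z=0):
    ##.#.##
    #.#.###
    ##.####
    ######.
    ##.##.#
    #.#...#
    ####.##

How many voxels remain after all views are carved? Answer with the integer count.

voxel count = 103

full grid |V| = 343
[1] y-view keeps 26 columns → grid now 182
[2] z-view keeps 38 columns → grid now 140
[3] x-view keeps 36 columns → grid now 103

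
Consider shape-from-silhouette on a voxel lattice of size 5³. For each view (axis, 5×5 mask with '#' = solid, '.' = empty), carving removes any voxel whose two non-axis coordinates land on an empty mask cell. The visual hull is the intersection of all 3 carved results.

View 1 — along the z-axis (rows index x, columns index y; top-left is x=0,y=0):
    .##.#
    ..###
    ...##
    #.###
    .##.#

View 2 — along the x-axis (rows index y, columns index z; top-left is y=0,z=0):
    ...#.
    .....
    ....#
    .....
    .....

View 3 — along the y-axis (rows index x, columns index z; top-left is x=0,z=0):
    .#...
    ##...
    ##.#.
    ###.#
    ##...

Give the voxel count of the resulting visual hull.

|visual hull| = 1

before carving: 125 voxels (5×5×5)
[1] z-view keeps 15 columns → grid now 75
[2] x-view keeps 2 columns → grid now 5
[3] y-view keeps 12 columns → grid now 1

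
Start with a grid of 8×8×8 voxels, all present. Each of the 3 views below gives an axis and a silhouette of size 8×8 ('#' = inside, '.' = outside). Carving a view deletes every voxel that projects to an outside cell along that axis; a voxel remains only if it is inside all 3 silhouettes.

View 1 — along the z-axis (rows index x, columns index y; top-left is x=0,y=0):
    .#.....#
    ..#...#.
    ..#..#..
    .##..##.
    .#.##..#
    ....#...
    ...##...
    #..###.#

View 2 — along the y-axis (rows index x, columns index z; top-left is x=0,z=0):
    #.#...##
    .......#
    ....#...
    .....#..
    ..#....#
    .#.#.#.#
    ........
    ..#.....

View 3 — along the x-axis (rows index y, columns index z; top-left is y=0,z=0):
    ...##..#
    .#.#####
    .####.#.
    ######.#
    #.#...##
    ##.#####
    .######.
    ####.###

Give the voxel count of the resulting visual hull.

start: 8×8×8 = 512 voxels
[1] z-view keeps 22 columns → grid now 176
[2] y-view keeps 14 columns → grid now 33
[3] x-view keeps 45 columns → grid now 22

22 voxels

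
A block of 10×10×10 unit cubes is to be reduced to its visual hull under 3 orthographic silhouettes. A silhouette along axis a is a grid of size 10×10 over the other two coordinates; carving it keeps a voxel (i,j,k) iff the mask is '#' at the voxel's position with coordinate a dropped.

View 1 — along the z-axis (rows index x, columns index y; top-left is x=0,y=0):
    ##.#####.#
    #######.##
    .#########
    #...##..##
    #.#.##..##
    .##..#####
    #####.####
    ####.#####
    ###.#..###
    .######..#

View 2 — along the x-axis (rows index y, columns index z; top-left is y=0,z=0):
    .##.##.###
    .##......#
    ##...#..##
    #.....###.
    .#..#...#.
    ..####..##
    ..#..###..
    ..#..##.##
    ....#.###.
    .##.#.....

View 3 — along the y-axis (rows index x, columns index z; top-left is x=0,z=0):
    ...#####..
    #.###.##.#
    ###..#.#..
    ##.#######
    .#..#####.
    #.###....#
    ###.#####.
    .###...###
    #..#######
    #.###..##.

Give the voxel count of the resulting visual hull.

before carving: 1000 voxels (10×10×10)
  1. axis=2 (XY plane), |mask|=76  ⇒  voxels=760
  2. axis=0 (YZ plane), |mask|=44  ⇒  voxels=329
  3. axis=1 (XZ plane), |mask|=65  ⇒  voxels=208

voxel count = 208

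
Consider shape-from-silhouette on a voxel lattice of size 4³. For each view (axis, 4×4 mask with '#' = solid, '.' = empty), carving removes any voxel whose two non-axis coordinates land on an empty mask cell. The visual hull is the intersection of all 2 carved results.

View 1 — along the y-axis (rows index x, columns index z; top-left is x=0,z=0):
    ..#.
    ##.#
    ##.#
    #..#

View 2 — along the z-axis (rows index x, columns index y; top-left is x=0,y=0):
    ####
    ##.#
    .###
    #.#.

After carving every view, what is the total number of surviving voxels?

26 voxels

start: 4×4×4 = 64 voxels
carve view 1 (along y, XZ-mask fill 9/16): 36 voxels remain
carve view 2 (along z, XY-mask fill 12/16): 26 voxels remain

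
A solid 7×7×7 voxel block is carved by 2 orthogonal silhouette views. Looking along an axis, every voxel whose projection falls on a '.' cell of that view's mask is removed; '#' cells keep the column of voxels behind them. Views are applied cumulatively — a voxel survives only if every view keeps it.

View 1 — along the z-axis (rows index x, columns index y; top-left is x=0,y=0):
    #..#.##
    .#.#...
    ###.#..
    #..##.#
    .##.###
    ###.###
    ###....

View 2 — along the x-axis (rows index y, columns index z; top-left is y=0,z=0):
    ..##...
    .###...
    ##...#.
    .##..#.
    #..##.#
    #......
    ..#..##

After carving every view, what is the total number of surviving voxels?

initial block: 7^3 = 343
V1 z: intersect with XY mask (28 set) -- 196 left
V2 x: intersect with YZ mask (19 set) -- 77 left

|visual hull| = 77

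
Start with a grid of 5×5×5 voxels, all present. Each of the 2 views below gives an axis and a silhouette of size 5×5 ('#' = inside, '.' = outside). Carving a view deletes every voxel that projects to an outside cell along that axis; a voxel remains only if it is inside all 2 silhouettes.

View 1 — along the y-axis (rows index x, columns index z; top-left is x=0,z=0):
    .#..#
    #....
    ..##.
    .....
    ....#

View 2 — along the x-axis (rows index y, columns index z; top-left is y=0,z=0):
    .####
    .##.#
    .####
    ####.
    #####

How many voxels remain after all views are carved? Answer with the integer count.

before carving: 125 voxels (5×5×5)
step 1: project along y, AND mask (6/25) → |grid| = 30
step 2: project along x, AND mask (20/25) → |grid| = 24

voxel count = 24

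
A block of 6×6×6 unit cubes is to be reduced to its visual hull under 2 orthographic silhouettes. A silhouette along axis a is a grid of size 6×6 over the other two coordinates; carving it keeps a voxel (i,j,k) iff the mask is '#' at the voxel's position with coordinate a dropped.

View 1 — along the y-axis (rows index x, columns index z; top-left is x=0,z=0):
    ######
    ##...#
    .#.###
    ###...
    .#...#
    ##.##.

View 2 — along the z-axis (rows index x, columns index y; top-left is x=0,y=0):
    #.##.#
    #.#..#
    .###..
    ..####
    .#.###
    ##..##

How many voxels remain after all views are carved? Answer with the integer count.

start: 6×6×6 = 216 voxels
  1. axis=1 (XZ plane), |mask|=22  ⇒  voxels=132
  2. axis=2 (XY plane), |mask|=22  ⇒  voxels=81

voxel count = 81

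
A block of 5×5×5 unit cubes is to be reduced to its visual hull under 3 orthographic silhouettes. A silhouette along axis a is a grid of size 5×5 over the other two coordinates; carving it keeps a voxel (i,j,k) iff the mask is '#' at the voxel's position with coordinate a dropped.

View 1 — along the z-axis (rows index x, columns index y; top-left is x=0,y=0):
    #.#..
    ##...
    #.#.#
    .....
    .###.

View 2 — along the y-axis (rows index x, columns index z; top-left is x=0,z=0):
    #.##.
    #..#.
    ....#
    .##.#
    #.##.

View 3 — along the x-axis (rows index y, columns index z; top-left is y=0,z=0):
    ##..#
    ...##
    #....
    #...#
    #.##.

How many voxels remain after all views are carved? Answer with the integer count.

8 voxels

full grid |V| = 125
after view 1 [z-axis, 10 of 25 cells solid] → remaining = 50
after view 2 [y-axis, 12 of 25 cells solid] → remaining = 22
after view 3 [x-axis, 11 of 25 cells solid] → remaining = 8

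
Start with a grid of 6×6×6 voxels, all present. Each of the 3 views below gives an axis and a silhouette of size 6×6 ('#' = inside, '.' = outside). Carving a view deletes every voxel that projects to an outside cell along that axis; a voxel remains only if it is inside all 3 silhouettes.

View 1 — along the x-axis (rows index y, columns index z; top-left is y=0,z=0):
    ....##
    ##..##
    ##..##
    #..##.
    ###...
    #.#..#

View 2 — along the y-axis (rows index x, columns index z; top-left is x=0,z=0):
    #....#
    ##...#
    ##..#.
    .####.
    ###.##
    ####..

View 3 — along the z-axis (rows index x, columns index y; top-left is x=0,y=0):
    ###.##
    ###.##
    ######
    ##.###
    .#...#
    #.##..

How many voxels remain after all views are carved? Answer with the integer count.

start: 6×6×6 = 216 voxels
[1] x-view keeps 19 columns → grid now 114
[2] y-view keeps 21 columns → grid now 72
[3] z-view keeps 26 columns → grid now 50

|visual hull| = 50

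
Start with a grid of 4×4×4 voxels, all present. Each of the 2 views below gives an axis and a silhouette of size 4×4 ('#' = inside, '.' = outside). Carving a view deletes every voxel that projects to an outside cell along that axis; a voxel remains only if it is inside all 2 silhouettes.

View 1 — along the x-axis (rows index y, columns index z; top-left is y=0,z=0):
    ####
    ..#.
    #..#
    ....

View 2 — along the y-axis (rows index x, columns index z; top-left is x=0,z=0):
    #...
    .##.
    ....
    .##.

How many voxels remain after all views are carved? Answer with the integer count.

remaining voxels: 8

start: 4×4×4 = 64 voxels
[1] x-view keeps 7 columns → grid now 28
[2] y-view keeps 5 columns → grid now 8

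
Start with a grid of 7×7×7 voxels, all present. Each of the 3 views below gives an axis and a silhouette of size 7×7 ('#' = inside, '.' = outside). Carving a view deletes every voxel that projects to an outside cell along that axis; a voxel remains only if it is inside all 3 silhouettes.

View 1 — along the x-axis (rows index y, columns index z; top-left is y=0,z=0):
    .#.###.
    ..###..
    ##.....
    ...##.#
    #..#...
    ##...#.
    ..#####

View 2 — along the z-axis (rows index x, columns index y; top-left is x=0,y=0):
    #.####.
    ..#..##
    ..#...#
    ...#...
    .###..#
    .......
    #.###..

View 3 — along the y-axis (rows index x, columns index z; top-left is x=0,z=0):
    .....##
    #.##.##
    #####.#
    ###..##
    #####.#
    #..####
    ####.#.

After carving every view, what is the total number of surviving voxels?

before carving: 343 voxels (7×7×7)
step 1: project along x, AND mask (22/49) → |grid| = 154
step 2: project along z, AND mask (19/49) → |grid| = 58
step 3: project along y, AND mask (34/49) → |grid| = 37

voxel count = 37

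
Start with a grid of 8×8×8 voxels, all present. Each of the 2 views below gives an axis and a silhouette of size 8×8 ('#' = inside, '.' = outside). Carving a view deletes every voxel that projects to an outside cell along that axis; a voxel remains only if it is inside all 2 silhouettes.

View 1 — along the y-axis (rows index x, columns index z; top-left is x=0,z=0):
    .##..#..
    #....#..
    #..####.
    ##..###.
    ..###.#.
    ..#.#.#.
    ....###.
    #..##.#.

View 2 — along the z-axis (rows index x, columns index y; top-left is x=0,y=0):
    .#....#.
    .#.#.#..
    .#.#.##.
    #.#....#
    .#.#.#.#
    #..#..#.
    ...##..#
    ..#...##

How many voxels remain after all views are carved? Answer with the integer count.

|visual hull| = 93

start: 8×8×8 = 512 voxels
[1] y-view keeps 29 columns → grid now 232
[2] z-view keeps 25 columns → grid now 93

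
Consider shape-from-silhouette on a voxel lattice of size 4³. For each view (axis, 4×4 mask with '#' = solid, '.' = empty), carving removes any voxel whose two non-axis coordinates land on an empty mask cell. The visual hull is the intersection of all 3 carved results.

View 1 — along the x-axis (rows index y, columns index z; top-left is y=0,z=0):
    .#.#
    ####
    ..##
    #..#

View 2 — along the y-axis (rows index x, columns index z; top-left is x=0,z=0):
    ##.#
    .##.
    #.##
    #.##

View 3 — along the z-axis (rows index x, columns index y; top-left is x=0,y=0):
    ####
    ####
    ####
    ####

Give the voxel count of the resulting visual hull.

28 voxels

before carving: 64 voxels (4×4×4)
[1] x-view keeps 10 columns → grid now 40
[2] y-view keeps 11 columns → grid now 28
[3] z-view keeps 16 columns → grid now 28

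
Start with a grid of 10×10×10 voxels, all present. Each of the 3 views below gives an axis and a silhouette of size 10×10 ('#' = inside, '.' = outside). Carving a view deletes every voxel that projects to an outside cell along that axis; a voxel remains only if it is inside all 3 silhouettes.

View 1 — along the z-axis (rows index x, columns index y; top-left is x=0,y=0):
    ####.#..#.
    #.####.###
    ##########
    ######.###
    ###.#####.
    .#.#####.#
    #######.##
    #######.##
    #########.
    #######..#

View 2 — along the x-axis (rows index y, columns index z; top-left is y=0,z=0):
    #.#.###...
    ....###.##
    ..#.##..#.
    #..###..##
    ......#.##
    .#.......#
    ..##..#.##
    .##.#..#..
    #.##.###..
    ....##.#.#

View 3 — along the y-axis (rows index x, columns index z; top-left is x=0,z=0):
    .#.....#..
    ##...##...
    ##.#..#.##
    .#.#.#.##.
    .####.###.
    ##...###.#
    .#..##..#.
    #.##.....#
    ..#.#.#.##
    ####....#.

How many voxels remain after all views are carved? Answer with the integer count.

remaining voxels: 168

start: 10×10×10 = 1000 voxels
V1 z: intersect with XY mask (83 set) -- 830 left
V2 x: intersect with YZ mask (44 set) -- 362 left
V3 y: intersect with XZ mask (48 set) -- 168 left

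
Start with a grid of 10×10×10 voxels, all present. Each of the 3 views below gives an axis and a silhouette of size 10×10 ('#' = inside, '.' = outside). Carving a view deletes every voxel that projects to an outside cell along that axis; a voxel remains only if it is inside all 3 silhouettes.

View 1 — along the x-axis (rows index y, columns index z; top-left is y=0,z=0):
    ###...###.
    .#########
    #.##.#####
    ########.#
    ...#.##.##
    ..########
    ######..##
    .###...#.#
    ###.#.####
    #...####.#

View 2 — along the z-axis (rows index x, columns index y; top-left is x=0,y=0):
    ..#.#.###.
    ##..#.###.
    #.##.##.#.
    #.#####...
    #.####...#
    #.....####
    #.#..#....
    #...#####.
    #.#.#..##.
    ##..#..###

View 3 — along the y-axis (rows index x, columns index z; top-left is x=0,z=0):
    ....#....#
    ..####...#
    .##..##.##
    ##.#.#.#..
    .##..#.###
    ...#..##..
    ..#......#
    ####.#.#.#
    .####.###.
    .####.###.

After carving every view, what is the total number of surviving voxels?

remaining voxels: 195

before carving: 1000 voxels (10×10×10)
carve view 1 (along x, YZ-mask fill 72/100): 720 voxels remain
carve view 2 (along z, XY-mask fill 54/100): 374 voxels remain
carve view 3 (along y, XZ-mask fill 50/100): 195 voxels remain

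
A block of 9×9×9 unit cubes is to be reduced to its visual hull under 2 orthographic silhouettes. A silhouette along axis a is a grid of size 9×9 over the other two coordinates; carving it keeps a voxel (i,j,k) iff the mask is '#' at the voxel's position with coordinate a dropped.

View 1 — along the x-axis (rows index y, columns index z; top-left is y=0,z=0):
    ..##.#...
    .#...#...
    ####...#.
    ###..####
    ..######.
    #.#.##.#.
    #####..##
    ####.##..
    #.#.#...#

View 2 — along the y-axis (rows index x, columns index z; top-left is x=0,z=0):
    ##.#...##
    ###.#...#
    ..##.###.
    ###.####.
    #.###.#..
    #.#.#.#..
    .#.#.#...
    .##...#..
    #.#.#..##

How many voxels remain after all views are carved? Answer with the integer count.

start: 9×9×9 = 729 voxels
[1] x-view keeps 45 columns → grid now 405
[2] y-view keeps 42 columns → grid now 219

219 voxels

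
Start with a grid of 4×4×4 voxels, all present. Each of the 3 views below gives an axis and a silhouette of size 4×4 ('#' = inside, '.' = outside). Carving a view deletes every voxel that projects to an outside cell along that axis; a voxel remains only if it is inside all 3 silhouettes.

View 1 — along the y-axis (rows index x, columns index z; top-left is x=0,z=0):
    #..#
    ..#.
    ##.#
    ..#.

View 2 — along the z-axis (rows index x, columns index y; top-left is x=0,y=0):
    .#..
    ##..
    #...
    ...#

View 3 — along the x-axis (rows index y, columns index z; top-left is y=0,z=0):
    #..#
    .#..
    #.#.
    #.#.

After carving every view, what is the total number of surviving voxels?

voxel count = 3

initial block: 4^3 = 64
carve view 1 (along y, XZ-mask fill 7/16): 28 voxels remain
carve view 2 (along z, XY-mask fill 5/16): 8 voxels remain
carve view 3 (along x, YZ-mask fill 7/16): 3 voxels remain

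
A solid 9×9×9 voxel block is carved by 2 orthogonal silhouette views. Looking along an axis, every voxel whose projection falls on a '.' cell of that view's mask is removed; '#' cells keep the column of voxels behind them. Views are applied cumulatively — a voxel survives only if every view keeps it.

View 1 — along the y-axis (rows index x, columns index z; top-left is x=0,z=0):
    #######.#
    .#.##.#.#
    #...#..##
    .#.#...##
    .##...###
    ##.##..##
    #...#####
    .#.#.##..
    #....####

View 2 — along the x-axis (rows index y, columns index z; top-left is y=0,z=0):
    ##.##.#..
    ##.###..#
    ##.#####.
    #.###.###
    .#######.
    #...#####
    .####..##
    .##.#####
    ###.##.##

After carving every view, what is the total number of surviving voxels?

|visual hull| = 307

before carving: 729 voxels (9×9×9)
after view 1 [y-axis, 47 of 81 cells solid] → remaining = 423
after view 2 [x-axis, 58 of 81 cells solid] → remaining = 307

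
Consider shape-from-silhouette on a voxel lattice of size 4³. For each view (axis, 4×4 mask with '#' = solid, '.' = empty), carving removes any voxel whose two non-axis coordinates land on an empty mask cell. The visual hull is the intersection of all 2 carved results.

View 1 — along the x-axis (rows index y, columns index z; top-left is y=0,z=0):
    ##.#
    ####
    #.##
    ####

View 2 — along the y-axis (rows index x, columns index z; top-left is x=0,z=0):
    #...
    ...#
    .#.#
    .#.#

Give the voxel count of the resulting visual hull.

before carving: 64 voxels (4×4×4)
[1] x-view keeps 14 columns → grid now 56
[2] y-view keeps 6 columns → grid now 22

22 voxels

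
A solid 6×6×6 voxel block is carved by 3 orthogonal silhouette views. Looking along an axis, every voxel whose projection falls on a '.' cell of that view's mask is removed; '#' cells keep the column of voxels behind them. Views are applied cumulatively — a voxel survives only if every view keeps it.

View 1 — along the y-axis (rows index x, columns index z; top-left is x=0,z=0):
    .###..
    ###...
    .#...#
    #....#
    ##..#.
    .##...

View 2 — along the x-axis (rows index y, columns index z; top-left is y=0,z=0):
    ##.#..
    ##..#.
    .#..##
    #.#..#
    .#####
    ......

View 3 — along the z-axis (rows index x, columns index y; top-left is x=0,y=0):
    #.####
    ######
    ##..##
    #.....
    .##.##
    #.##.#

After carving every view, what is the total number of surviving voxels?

initial block: 6^3 = 216
V1 y: intersect with XZ mask (15 set) -- 90 left
V2 x: intersect with YZ mask (17 set) -- 46 left
V3 z: intersect with XY mask (24 set) -- 31 left

|visual hull| = 31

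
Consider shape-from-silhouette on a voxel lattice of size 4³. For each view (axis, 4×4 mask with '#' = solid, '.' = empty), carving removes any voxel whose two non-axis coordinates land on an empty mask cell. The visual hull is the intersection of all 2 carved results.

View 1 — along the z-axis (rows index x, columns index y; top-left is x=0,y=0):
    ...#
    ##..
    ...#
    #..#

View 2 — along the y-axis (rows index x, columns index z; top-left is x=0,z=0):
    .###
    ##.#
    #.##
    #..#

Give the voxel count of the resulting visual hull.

full grid |V| = 64
V1 z: intersect with XY mask (6 set) -- 24 left
V2 y: intersect with XZ mask (11 set) -- 16 left

16 voxels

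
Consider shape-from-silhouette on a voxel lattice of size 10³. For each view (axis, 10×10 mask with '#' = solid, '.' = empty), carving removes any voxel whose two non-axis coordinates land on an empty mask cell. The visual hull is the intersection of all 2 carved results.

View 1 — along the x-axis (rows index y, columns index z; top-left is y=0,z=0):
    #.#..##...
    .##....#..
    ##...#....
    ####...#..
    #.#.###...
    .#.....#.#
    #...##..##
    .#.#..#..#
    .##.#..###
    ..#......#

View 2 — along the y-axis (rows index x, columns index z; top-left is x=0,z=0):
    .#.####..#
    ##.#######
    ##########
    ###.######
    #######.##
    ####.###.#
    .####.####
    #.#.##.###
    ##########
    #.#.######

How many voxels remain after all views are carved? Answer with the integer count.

before carving: 1000 voxels (10×10×10)
[1] x-view keeps 40 columns → grid now 400
[2] y-view keeps 84 columns → grid now 338

voxel count = 338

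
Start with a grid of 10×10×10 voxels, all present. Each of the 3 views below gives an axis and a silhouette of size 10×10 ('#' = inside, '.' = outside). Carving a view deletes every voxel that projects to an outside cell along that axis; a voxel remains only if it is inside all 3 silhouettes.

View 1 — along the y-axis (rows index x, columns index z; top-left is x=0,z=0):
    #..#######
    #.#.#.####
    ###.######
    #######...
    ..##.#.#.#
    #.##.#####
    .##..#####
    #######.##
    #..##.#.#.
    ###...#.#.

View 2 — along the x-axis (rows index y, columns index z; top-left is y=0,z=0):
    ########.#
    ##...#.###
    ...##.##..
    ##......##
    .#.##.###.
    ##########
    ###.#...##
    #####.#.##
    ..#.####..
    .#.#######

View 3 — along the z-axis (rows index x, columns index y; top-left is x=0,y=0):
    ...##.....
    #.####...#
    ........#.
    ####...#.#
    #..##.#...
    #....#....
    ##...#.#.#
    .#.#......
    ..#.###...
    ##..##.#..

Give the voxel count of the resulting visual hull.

voxel count = 165

before carving: 1000 voxels (10×10×10)
[1] y-view keeps 70 columns → grid now 700
[2] x-view keeps 66 columns → grid now 457
[3] z-view keeps 37 columns → grid now 165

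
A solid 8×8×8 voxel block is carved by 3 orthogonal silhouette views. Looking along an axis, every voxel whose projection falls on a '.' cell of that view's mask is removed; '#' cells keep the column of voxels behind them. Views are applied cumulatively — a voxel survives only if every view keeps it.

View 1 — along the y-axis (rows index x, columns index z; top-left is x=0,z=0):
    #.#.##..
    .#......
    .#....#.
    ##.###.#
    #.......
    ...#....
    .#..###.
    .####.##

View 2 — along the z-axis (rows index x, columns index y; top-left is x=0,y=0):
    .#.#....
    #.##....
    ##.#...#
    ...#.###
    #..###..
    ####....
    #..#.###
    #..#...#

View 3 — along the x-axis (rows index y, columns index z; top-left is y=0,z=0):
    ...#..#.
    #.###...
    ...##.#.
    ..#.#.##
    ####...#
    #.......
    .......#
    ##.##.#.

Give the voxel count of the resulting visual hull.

voxel count = 38

full grid |V| = 512
[1] y-view keeps 25 columns → grid now 200
[2] z-view keeps 29 columns → grid now 89
[3] x-view keeps 25 columns → grid now 38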